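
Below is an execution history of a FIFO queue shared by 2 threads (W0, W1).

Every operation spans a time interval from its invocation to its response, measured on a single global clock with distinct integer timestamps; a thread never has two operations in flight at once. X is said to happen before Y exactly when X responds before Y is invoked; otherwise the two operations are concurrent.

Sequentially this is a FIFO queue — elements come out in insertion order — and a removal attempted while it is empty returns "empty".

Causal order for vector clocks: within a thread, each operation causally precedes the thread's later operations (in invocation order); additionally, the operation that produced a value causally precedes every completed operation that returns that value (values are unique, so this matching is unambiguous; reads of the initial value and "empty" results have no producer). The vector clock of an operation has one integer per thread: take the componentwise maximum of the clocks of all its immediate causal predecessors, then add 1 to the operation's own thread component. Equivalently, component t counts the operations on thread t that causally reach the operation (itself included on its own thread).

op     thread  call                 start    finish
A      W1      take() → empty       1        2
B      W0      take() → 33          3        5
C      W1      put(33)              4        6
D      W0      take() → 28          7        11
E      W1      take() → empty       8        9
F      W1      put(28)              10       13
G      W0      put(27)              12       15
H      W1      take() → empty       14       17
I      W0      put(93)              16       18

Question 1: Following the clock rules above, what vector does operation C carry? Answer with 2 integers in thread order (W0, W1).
Answer: (0, 2)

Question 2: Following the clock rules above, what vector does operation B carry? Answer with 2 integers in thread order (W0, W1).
Answer: (1, 2)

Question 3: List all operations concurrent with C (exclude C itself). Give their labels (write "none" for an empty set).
Answer: B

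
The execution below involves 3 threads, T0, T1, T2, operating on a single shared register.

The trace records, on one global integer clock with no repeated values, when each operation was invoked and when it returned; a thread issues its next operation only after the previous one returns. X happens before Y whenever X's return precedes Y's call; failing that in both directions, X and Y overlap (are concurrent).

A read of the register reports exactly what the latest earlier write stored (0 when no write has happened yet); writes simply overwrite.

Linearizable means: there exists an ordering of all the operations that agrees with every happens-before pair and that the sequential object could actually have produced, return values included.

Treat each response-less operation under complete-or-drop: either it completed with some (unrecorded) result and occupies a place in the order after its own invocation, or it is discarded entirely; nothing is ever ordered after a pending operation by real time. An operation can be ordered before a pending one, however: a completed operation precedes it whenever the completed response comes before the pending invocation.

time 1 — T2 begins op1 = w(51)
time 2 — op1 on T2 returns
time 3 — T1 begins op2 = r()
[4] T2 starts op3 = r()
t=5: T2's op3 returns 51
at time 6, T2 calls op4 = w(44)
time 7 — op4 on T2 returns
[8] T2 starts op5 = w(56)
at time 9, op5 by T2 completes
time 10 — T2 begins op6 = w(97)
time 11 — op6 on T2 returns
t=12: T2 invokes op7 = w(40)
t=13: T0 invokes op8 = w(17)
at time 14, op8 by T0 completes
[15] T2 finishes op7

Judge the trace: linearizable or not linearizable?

linearizable

one valid linearization: op1, op2, op3, op4, op5, op6, op7, op8
1. op1 w(51), leaving value 51
2. op2 r() (pending, included), leaving value 51
3. op3 r() → 51, leaving value 51
4. op4 w(44), leaving value 44
5. op5 w(56), leaving value 56
6. op6 w(97), leaving value 97
7. op7 w(40), leaving value 40
8. op8 w(17), leaving value 17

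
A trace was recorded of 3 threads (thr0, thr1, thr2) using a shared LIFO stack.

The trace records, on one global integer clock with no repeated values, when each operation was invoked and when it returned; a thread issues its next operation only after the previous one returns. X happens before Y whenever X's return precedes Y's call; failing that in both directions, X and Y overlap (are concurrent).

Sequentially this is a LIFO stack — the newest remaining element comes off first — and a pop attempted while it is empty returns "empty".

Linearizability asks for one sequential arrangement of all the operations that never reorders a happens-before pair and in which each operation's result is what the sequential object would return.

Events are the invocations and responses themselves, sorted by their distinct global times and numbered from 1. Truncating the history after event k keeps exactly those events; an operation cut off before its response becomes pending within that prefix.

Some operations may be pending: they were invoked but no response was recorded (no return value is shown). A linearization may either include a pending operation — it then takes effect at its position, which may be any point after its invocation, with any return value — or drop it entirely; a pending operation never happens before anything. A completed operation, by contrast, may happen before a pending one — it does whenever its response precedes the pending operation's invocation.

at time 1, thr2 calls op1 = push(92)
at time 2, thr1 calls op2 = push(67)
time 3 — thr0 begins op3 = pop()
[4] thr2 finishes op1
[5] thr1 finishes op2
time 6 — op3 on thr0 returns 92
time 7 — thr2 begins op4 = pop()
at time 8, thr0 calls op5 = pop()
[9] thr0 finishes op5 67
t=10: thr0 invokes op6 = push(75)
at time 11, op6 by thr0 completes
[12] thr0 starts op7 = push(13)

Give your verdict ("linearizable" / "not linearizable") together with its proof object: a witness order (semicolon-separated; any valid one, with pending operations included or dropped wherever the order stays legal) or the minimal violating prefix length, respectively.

1. op1 push(92), leaving stack <92>
2. op3 pop() → 92, leaving stack <>
3. op2 push(67), leaving stack <67>
4. op5 pop() → 67, leaving stack <>
5. op4 pop() (pending, included), leaving stack <>
6. op6 push(75), leaving stack <75>

linearizable — witness: op1; op3; op2; op5; op4; op6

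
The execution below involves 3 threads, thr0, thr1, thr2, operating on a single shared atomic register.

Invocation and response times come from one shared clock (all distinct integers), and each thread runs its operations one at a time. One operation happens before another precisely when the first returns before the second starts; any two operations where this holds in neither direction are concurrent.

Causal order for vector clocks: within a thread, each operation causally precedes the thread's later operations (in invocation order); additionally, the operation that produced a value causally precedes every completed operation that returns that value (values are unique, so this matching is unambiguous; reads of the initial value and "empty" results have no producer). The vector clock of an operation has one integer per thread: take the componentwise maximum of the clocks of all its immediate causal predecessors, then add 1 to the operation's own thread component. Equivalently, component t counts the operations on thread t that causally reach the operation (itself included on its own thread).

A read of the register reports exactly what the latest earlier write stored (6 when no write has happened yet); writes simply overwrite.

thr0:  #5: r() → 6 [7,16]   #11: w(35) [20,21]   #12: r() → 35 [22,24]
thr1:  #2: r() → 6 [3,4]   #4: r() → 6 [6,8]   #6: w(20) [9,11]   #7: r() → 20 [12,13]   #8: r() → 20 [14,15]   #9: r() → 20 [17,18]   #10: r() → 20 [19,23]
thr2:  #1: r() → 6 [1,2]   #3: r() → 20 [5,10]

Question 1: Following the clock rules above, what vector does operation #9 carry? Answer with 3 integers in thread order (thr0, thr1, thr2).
Answer: (0, 6, 0)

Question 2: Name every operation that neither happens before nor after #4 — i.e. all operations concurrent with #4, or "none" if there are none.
Answer: #3, #5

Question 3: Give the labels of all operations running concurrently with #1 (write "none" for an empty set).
Answer: none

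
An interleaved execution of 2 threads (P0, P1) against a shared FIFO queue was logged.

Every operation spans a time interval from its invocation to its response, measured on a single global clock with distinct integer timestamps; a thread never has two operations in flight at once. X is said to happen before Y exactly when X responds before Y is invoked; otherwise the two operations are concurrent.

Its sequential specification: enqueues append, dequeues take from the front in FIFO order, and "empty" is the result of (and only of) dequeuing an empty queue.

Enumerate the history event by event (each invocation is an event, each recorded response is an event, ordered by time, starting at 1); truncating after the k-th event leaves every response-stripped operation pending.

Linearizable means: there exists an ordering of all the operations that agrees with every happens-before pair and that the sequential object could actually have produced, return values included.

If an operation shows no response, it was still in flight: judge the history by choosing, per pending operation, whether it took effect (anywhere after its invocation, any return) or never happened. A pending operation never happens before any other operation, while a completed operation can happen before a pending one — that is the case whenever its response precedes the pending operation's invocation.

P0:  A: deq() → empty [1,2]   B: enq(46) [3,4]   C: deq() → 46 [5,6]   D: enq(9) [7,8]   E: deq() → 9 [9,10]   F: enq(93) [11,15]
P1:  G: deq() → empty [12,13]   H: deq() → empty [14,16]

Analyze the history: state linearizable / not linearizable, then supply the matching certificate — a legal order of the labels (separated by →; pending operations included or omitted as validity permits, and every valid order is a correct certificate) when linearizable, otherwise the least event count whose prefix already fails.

linearizable — witness: A → B → C → D → E → G → H → F

step 1: A deq() → empty — queue <>
step 2: B enq(46) — queue <46>
step 3: C deq() → 46 — queue <>
step 4: D enq(9) — queue <9>
step 5: E deq() → 9 — queue <>
step 6: G deq() → empty — queue <>
step 7: H deq() → empty — queue <>
step 8: F enq(93) — queue <93>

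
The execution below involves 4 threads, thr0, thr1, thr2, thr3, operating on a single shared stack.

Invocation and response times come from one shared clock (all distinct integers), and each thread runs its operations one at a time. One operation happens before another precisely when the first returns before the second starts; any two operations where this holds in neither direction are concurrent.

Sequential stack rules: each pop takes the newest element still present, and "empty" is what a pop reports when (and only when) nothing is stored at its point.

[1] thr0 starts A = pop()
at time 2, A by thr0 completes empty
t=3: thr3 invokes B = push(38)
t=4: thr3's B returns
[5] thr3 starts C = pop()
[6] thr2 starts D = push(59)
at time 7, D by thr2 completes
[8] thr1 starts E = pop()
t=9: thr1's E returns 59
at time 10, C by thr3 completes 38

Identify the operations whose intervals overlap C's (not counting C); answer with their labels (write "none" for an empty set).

C spans [5,10]: anything still running between times 5 and 10 counts as concurrent
A [1,2]: before
B [3,4]: before
D [6,7]: concurrent
E [8,9]: concurrent

D, E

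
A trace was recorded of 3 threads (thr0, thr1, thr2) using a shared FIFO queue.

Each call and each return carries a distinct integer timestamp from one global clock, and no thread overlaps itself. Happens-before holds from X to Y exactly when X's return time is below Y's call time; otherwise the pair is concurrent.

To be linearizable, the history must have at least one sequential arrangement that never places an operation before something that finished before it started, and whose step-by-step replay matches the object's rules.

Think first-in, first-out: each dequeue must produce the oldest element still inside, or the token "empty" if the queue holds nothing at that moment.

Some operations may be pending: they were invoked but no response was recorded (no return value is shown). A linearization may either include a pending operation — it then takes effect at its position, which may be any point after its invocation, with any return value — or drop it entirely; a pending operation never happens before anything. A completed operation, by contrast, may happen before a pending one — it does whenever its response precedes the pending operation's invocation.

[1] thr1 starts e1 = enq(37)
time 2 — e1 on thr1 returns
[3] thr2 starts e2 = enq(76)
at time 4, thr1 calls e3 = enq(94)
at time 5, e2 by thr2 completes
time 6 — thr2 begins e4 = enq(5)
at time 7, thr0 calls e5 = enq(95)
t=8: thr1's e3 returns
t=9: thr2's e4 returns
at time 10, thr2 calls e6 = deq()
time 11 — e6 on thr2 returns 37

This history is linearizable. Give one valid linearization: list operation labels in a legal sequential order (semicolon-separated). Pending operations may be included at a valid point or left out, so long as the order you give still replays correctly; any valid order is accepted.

e1; e2; e3; e4; e5; e6

after step 1 (e1 enq(37)): queue <37>
after step 2 (e2 enq(76)): queue <37,76>
after step 3 (e3 enq(94)): queue <37,76,94>
after step 4 (e4 enq(5)): queue <37,76,94,5>
after step 5 (e5 enq(95) (pending, included)): queue <37,76,94,5,95>
after step 6 (e6 deq() → 37): queue <76,94,5,95>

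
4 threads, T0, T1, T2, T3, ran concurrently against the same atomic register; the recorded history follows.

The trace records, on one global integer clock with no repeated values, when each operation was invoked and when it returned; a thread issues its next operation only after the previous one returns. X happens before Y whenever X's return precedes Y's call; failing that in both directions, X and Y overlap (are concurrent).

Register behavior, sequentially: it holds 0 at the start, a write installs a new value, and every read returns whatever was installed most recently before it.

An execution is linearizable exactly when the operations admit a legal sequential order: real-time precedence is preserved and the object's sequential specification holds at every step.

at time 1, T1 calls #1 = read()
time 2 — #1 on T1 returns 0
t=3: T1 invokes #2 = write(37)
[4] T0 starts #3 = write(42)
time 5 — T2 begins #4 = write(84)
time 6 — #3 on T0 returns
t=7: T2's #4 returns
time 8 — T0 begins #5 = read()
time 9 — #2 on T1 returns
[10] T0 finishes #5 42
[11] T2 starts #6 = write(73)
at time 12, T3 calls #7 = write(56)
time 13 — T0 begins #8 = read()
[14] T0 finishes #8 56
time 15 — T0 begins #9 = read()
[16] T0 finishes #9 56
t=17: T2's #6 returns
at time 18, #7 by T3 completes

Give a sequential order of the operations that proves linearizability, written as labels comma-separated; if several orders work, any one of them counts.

#1, #2, #4, #3, #5, #6, #7, #8, #9

step 1: #1 read() → 0 — value 0
step 2: #2 write(37) — value 37
step 3: #4 write(84) — value 84
step 4: #3 write(42) — value 42
step 5: #5 read() → 42 — value 42
step 6: #6 write(73) — value 73
step 7: #7 write(56) — value 56
step 8: #8 read() → 56 — value 56
step 9: #9 read() → 56 — value 56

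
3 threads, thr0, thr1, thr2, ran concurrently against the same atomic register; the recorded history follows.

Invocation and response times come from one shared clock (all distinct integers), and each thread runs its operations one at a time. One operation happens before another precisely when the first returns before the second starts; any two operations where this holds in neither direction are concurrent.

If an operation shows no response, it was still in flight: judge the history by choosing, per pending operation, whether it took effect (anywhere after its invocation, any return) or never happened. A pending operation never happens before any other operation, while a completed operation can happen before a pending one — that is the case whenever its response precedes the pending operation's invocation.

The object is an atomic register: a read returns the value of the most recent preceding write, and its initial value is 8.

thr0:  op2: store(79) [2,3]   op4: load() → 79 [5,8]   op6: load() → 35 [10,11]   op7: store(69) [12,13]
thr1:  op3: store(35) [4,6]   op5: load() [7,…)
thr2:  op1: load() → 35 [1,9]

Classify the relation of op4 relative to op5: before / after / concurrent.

concurrent

op4 spans [5,8], op5 spans [7,…)
the intervals overlap in both directions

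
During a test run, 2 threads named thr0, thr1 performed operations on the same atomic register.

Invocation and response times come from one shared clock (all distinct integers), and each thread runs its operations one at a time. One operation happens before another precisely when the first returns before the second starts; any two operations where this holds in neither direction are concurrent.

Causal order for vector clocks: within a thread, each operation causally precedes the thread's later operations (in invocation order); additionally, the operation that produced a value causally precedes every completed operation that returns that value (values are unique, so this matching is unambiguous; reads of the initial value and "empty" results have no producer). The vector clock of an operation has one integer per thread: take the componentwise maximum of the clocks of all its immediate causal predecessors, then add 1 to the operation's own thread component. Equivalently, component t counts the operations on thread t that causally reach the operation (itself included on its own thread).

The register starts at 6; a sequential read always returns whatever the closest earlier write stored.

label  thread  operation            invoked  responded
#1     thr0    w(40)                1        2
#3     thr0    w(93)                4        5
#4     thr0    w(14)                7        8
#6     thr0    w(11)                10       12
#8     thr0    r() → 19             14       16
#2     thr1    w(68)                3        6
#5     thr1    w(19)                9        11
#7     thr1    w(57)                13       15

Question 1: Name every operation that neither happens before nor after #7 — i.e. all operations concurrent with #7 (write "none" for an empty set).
Answer: #8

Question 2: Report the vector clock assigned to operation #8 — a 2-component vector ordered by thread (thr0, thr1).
Answer: (5, 2)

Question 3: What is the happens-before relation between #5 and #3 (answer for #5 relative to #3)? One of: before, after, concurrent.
Answer: after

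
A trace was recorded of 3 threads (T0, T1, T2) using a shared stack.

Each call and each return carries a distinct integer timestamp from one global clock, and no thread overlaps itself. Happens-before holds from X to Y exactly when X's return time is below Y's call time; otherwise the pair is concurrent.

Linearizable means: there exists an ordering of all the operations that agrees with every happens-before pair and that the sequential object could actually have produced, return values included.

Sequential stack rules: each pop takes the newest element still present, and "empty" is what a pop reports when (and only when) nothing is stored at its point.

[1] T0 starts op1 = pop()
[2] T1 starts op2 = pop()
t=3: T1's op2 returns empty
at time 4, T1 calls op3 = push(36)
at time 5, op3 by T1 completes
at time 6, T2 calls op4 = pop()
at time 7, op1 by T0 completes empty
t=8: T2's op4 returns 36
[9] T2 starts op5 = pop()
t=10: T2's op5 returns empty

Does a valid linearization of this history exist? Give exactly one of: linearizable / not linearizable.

one valid linearization: op1, op2, op3, op4, op5
after step 1 (op1 pop() → empty): stack <>
after step 2 (op2 pop() → empty): stack <>
after step 3 (op3 push(36)): stack <36>
after step 4 (op4 pop() → 36): stack <>
after step 5 (op5 pop() → empty): stack <>

linearizable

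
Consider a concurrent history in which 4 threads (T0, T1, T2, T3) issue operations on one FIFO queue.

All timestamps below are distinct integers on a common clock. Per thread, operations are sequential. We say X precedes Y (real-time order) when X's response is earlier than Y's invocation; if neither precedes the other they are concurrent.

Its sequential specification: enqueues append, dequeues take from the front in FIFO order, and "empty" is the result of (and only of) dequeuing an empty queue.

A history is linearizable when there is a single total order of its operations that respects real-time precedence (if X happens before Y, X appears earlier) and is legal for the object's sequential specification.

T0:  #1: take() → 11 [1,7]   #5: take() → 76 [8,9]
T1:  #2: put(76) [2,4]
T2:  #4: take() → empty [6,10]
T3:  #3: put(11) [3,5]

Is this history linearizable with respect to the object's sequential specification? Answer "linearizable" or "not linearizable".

linearizable

witness order: #3, #1, #2, #5, #4
step 1: #3 put(11) — queue <11>
step 2: #1 take() → 11 — queue <>
step 3: #2 put(76) — queue <76>
step 4: #5 take() → 76 — queue <>
step 5: #4 take() → empty — queue <>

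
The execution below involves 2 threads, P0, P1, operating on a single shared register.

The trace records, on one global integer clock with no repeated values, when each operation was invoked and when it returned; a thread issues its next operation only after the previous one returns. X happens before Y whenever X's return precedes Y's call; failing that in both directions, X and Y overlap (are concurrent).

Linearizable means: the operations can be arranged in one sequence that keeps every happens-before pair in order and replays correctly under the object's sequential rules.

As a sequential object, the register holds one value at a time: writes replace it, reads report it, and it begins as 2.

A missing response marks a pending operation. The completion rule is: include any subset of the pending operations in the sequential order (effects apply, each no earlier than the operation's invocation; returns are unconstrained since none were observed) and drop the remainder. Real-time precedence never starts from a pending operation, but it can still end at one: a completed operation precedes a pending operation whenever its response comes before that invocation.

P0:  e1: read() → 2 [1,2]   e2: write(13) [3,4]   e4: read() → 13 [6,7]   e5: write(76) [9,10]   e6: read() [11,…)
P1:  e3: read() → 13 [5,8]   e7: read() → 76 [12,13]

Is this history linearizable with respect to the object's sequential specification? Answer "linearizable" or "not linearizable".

linearizable

a witness: e1, e2, e3, e4, e5, e6, e7
step 1: e1 read() → 2 — value 2
step 2: e2 write(13) — value 13
step 3: e3 read() → 13 — value 13
step 4: e4 read() → 13 — value 13
step 5: e5 write(76) — value 76
step 6: e6 read() (pending, included) — value 76
step 7: e7 read() → 76 — value 76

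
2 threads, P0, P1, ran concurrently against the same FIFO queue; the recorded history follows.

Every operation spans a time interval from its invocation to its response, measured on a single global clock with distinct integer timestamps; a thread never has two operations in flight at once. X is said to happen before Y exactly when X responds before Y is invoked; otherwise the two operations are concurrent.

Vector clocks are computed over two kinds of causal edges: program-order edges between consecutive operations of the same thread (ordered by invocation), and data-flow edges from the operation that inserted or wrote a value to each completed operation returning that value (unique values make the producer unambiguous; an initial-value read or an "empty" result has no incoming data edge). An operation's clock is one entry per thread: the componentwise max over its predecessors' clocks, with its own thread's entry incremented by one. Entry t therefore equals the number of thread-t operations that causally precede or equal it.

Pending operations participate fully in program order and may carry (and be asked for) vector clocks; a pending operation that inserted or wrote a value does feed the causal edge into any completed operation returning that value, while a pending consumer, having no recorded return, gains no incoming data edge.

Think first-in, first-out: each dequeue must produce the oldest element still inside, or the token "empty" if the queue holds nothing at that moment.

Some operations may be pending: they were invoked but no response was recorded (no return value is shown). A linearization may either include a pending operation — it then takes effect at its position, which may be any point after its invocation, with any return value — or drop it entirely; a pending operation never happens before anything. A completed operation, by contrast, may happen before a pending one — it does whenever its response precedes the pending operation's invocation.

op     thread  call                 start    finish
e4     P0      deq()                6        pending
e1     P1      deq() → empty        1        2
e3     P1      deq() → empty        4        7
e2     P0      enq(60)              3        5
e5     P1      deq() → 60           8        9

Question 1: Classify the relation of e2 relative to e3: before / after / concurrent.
e2 spans [3,5], e3 spans [4,7]
the intervals overlap in both directions

concurrent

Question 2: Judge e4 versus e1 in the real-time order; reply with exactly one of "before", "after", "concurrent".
e4 spans [6,…), e1 spans [1,2]
resp(e1)=2 < inv(e4)=6

after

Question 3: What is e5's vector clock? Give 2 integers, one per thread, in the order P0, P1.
no predecessors for e1 (invoked 1): P1 increments from zero → (0, 1)
no predecessors for e2 (invoked 3): P0 increments from zero → (1, 0)
VC(e3, invoked at 4): max of VC(e1)=(0, 1), then +1 on thread P1 → (0, 2)
VC(e4, invoked at 6): max of VC(e2)=(1, 0), then +1 on thread P0 → (2, 0)
VC(e5, invoked at 8): max of VC(e2)=(1, 0), VC(e3)=(0, 2), then +1 on thread P1 → (1, 3)
target: VC(e5) = (1, 3)

(1, 3)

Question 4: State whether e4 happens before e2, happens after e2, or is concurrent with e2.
e4 spans [6,…), e2 spans [3,5]
resp(e2)=5 < inv(e4)=6

after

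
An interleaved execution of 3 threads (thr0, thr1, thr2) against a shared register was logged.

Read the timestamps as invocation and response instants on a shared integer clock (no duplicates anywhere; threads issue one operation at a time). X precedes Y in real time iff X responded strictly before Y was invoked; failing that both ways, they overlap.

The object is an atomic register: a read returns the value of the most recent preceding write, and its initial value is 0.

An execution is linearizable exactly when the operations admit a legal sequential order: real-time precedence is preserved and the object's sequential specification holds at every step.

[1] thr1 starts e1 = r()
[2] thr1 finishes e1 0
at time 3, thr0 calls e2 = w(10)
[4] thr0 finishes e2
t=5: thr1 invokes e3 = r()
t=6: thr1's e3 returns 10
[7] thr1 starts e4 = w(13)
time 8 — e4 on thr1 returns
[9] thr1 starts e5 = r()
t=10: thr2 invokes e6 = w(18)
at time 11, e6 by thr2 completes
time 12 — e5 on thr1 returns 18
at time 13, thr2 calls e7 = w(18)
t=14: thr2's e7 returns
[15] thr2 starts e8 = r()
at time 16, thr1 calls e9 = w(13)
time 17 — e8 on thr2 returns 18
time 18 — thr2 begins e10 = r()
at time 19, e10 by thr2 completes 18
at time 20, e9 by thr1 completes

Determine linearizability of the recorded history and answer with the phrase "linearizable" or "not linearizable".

a witness: e1, e2, e3, e4, e6, e5, e7, e8, e10, e9
after step 1 (e1 r() → 0): value 0
after step 2 (e2 w(10)): value 10
after step 3 (e3 r() → 10): value 10
after step 4 (e4 w(13)): value 13
after step 5 (e6 w(18)): value 18
after step 6 (e5 r() → 18): value 18
after step 7 (e7 w(18)): value 18
after step 8 (e8 r() → 18): value 18
after step 9 (e10 r() → 18): value 18
after step 10 (e9 w(13)): value 13

linearizable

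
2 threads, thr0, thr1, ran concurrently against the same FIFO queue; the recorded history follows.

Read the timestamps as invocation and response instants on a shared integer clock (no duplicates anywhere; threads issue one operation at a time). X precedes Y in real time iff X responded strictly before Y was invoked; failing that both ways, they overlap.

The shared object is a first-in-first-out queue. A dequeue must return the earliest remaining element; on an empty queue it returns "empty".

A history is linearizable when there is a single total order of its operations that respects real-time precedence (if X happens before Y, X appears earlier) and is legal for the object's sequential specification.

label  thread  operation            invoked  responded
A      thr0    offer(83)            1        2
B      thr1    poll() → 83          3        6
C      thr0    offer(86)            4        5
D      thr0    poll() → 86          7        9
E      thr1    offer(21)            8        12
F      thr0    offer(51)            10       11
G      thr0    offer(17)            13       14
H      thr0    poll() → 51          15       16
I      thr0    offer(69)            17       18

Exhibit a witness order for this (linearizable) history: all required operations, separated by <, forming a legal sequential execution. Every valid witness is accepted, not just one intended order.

1. A offer(83), leaving queue <83>
2. B poll() → 83, leaving queue <>
3. C offer(86), leaving queue <86>
4. D poll() → 86, leaving queue <>
5. F offer(51), leaving queue <51>
6. E offer(21), leaving queue <51,21>
7. G offer(17), leaving queue <51,21,17>
8. H poll() → 51, leaving queue <21,17>
9. I offer(69), leaving queue <21,17,69>

A < B < C < D < F < E < G < H < I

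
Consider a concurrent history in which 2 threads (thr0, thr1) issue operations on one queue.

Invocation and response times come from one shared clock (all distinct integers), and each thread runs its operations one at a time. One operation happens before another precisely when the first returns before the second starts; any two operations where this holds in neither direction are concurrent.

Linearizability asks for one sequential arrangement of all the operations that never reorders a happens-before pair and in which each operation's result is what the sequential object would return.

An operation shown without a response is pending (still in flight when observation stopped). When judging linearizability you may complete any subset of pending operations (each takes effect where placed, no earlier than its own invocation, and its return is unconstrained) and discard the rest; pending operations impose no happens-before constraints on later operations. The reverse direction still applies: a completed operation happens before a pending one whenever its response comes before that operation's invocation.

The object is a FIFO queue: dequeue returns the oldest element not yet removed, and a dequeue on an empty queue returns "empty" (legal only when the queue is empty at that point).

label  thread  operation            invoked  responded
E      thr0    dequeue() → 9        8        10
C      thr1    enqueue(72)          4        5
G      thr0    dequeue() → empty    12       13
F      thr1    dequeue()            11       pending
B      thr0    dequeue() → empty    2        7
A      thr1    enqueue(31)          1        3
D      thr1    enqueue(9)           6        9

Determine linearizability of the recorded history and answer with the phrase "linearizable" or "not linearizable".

not linearizable

cut after 9 events: linearizable; cut after 10 events (E responds, time 10): not linearizable
the 5 completed operations admit 7 real-time orders; each fails the queue replay
take A, B, C, D, E: step 2 already fails, because B dequeue() → empty cannot occur there
take A, B, C, E, D: step 2 already fails, because B dequeue() → empty cannot occur there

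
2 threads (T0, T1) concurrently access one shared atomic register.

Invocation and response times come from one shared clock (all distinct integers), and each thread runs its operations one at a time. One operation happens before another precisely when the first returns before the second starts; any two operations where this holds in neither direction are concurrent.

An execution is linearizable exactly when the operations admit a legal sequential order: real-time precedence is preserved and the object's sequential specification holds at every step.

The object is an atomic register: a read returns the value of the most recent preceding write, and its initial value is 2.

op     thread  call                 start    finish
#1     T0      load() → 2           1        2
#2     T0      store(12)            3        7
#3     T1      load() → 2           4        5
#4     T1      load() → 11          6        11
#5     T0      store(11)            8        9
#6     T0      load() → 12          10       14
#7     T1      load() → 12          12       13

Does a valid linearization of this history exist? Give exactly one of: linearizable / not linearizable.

not linearizable

events 1..12 are fine; event 13 — the response of #7 at time 13 — makes the prefix non-linearizable
all 5 real-time-respecting orders fail — 6 completed atomic register operations, no legal replay
no escape via the 1 pending operation (#6): every completion choice fails
sample order #1, #2, #3, #4, #5, #7 (pending dropped) stalls at step 3 — #3 load() → 2 has no legal effect
sample order #1, #2, #3, #5, #4, #7 (pending dropped) stalls at step 3 — #3 load() → 2 has no legal effect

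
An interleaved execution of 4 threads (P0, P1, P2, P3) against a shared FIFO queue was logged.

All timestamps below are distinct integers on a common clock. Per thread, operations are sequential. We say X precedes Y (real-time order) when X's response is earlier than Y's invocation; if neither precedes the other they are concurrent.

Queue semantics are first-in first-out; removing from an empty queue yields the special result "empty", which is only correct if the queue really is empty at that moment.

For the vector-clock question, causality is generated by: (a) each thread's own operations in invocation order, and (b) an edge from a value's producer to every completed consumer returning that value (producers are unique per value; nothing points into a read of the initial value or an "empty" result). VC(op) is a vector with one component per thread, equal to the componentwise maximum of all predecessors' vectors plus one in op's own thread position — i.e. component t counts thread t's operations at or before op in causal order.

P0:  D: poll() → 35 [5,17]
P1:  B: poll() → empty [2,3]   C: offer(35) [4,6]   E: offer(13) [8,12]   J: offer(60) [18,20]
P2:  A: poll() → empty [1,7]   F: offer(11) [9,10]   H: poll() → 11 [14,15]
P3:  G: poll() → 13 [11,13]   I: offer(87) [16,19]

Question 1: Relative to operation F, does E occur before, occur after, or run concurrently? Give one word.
E spans [8,12], F spans [9,10]
the intervals overlap in both directions

concurrent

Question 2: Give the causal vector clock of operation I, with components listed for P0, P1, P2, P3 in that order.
root op A, invoked 1: fresh clock plus P2's own tick → (0, 0, 1, 0)
root op B, invoked 2: fresh clock plus P1's own tick → (0, 1, 0, 0)
F (invocation 9): componentwise max over VC(A)=(0, 0, 1, 0), +1 at P2, giving (0, 0, 2, 0)
C (invocation 4): componentwise max over VC(B)=(0, 1, 0, 0), +1 at P1, giving (0, 2, 0, 0)
H (invocation 14): componentwise max over VC(F)=(0, 0, 2, 0), +1 at P2, giving (0, 0, 3, 0)
E (invocation 8): componentwise max over VC(C)=(0, 2, 0, 0), +1 at P1, giving (0, 3, 0, 0)
D (invocation 5): componentwise max over VC(C)=(0, 2, 0, 0), +1 at P0, giving (1, 2, 0, 0)
G (invocation 11): componentwise max over VC(E)=(0, 3, 0, 0), +1 at P3, giving (0, 3, 0, 1)
J (invocation 18): componentwise max over VC(E)=(0, 3, 0, 0), +1 at P1, giving (0, 4, 0, 0)
I (invocation 16): componentwise max over VC(G)=(0, 3, 0, 1), +1 at P3, giving (0, 3, 0, 2)
target: VC(I) = (0, 3, 0, 2)

(0, 3, 0, 2)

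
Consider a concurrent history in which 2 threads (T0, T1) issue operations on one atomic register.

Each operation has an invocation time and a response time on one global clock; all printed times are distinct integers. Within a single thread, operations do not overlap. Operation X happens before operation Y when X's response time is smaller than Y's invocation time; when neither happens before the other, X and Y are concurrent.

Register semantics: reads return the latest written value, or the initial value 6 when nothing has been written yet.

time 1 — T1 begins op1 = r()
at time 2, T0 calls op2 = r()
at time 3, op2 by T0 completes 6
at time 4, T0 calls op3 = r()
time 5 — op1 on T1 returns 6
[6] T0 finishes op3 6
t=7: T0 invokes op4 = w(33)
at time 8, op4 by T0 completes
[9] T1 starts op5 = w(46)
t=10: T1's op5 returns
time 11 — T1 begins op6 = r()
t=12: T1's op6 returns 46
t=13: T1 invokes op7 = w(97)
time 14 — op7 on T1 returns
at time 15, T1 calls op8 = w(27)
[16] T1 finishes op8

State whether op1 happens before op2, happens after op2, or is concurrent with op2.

concurrent

op1 spans [1,5], op2 spans [2,3]
the intervals overlap in both directions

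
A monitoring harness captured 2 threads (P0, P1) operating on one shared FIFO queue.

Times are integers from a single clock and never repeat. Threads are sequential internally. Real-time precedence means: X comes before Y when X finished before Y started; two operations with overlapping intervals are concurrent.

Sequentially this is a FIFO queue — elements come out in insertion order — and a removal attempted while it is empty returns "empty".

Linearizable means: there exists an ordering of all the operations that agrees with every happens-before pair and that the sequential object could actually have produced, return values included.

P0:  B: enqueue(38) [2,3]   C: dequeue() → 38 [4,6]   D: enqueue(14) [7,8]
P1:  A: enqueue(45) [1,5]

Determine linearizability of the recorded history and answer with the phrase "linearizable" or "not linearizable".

one valid linearization: B, A, C, D
1. B enqueue(38), leaving queue <38>
2. A enqueue(45), leaving queue <38,45>
3. C dequeue() → 38, leaving queue <45>
4. D enqueue(14), leaving queue <45,14>

linearizable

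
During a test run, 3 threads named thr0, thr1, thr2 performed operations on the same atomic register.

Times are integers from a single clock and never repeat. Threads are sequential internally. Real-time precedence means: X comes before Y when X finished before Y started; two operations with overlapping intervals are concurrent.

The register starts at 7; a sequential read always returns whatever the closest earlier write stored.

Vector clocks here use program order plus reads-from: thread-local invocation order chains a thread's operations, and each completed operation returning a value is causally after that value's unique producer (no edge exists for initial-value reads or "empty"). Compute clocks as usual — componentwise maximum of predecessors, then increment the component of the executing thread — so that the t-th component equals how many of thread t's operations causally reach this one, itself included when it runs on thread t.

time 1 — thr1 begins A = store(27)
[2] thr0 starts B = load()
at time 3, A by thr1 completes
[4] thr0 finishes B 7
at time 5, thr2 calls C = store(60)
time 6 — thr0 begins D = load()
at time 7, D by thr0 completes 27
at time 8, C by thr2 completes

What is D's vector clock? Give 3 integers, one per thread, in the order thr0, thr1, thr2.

(2, 1, 0)

no predecessors for C (invoked 5): thr2 increments from zero → (0, 0, 1)
no predecessors for A (invoked 1): thr1 increments from zero → (0, 1, 0)
no predecessors for B (invoked 2): thr0 increments from zero → (1, 0, 0)
D (invocation 6): componentwise max over VC(A)=(0, 1, 0), VC(B)=(1, 0, 0), +1 at thr0, giving (2, 1, 0)
target: VC(D) = (2, 1, 0)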